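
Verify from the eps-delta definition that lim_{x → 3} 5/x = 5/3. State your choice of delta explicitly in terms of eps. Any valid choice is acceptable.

delta = min(3/2, (9/10)eps)

Suppose eps > 0. We seek delta > 0 such that 0 < |x − 3| < delta implies |5/x − (5/3)| < eps.
|5/x − (5/3)| = 5·|3 − x|/(3·|x|) = 5|x − 3|/(3|x|).
Restrict delta ≤ 3/2. Then |x − 3| < 3/2 gives |x| > 3/2, so 3|x| > 9/2.
Then |5/x − (5/3)| < 5|x − 3|/(9/2), which is < eps when |x − 3| < (9/10)eps.
Take delta = min(3/2, (9/10)eps). Then 0 < |x − 3| < delta gives both |x − 3| < 3/2 and |x − 3| < (9/10)eps, so |5/x − (5/3)| < eps.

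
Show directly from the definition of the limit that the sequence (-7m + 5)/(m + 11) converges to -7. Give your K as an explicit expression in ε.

Suppose ε > 0. For m ≥ 1, |(-7m + 5)/(m + 11) + 7| = |82|/((m + 11)) = 82/((m + 11)).
Since m + 11 ≥ m for m ≥ 1, this is ≤ 82/(m) = 82/m.
So |(-7m + 5)/(m + 11) + 7| < ε whenever m > 82/ε.
Take K = 82/ε. If m > K then |(-7m + 5)/(m + 11) + 7| ≤ 82/m < ε.

K = 82/ε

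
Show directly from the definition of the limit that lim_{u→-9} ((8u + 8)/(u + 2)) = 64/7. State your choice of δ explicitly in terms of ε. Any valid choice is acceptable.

δ = min(7/2, (49/16)ε)

Let ε > 0. We want δ > 0 with 0 < |u + 9| < δ ⇒ |(8u + 8)/(u + 2) − (64/7)| < ε.
Combining over a common denominator, (8u + 8)/(u + 2) − (64/7) = [(8u + 8)·(-7) − (-64)·(u + 2)] / [(-7)·(u + 2)] = 8(u + 9) / ((-7)(u + 2)).
So |(8u + 8)/(u + 2) − (64/7)| = 8|u + 9| / (7·|u + 2|).
Restrict δ ≤ 7/2. Then |u + 9| < 7/2 gives |u + 2| = |(u + 9) + (-7)| ≥ 7 − 7/2 = 7/2.
Hence |(8u + 8)/(u + 2) − (64/7)| < 8|u + 9|/(7·(7/2)) = (16/49)|u + 9|, which is < ε once |u + 9| < (49/16)ε.
Take δ = min(7/2, (49/16)ε). Then 0 < |u + 9| < δ forces both bounds, so |(8u + 8)/(u + 2) − (64/7)| < ε.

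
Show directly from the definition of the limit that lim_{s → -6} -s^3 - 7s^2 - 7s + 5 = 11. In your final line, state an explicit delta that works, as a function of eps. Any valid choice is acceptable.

delta = min(1, eps/57)

Let eps > 0. We want delta > 0 such that 0 < |s + 6| < delta implies |(-s^3 - 7s^2 - 7s + 5) − 11| < eps.
(-s^3 - 7s^2 - 7s + 5) − 11 = -s^3 - 7s^2 - 7s - 6 = (s + 6)(-s^2 - s - 1).
So |(-s^3 - 7s^2 - 7s + 5) − 11| = |s + 6|·|-s^2 - s - 1|.
Require delta ≤ 1. Then |s + 6| < 1 gives |s| < 7, and by the triangle inequality |-s^2 - s - 1| ≤ 7^2 + 7 + 1 = 57.
Hence |(-s^3 - 7s^2 - 7s + 5) − 11| ≤ 57|s + 6| < eps provided |s + 6| < eps/57.
Take delta = min(1, eps/57). Then 0 < |s + 6| < delta gives both |s + 6| < 1 and |s + 6| < eps/57, so |(-s^3 - 7s^2 - 7s + 5) − 11| < eps.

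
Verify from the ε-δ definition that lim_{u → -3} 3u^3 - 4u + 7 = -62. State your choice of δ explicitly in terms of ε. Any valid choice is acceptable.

Fix ε > 0. We want δ > 0 such that 0 < |u + 3| < δ implies |(3u^3 - 4u + 7) + 62| < ε.
(3u^3 - 4u + 7) + 62 = 3u^3 - 4u + 69 = (u + 3)(3u^2 - 9u + 23).
So |(3u^3 - 4u + 7) + 62| = |u + 3|·|3u^2 - 9u + 23|.
Assume first that |u + 3| < 2, so |u| < 5. Then |3u^2 - 9u + 23| ≤ 3·5^2 + 9·5 + 23 = 143.
Hence |(3u^3 - 4u + 7) + 62| ≤ 143|u + 3| < ε provided |u + 3| < ε/143.
Take δ = min(2, ε/143). Then 0 < |u + 3| < δ gives both |u + 3| < 2 and |u + 3| < ε/143, so |(3u^3 - 4u + 7) + 62| < ε.

δ = min(2, ε/143)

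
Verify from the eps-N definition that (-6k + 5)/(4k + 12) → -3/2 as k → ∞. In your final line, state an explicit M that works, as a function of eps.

Let eps > 0. For k ≥ 1, |(-6k + 5)/(4k + 12) + 3/2| = |92|/(4(4k + 12)) = 92/(4(4k + 12)).
Since 4k + 12 ≥ 4k for k ≥ 1, this is ≤ 92/(4·4k) = (23/4)/k.
So |(-6k + 5)/(4k + 12) + 3/2| < eps whenever k > (23/4)/eps.
Take M = (23/4)/eps. If k > M then |(-6k + 5)/(4k + 12) + 3/2| ≤ (23/4)/k < eps.

M = (23/4)/eps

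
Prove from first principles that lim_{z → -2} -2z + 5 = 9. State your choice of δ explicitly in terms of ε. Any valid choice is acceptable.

Suppose ε > 0. We need δ > 0 so that 0 < |z + 2| < δ implies |(-2z + 5) − 9| < ε.
|(-2z + 5) − 9| = |-2z - 4| = 2|z + 2|.
Thus it suffices that |z + 2| < ε/2.
Choosing δ = ε/2 gives |(-2z + 5) − 9| = 2|z + 2| < ε whenever |z + 2| < δ.

δ = ε/2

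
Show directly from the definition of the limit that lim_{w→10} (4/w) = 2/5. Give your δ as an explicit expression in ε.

Let ε > 0. We seek δ > 0 such that 0 < |w − 10| < δ implies |4/w − (2/5)| < ε.
|4/w − (2/5)| = 4·|10 − w|/(10·|w|) = 4|w − 10|/(10|w|).
Restrict δ ≤ 5. Then |w − 10| < 5 gives |w| > 5, so 10|w| > 50.
Then |4/w − (2/5)| < 4|w − 10|/50, which is < ε when |w − 10| < (25/2)ε.
Take δ = min(5, (25/2)ε). Then 0 < |w − 10| < δ gives both |w − 10| < 5 and |w − 10| < (25/2)ε, so |4/w − (2/5)| < ε.

δ = min(5, (25/2)ε)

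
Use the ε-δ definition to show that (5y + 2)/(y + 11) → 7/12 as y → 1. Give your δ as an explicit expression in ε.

Suppose ε > 0. We want δ > 0 with 0 < |y − 1| < δ ⇒ |(5y + 2)/(y + 11) − (7/12)| < ε.
Combining over a common denominator, (5y + 2)/(y + 11) − (7/12) = [(5y + 2)·12 − 7·(y + 11)] / [12·(y + 11)] = 53(y − 1) / (12(y + 11)).
So |(5y + 2)/(y + 11) − (7/12)| = 53|y − 1| / (12·|y + 11|).
Require δ ≤ 6, so |y + 11| ≥ |12| − |y − 1| > 12 − 6 = 6.
Hence |(5y + 2)/(y + 11) − (7/12)| < 53|y − 1|/(12·6) = (53/72)|y − 1|, which is < ε once |y − 1| < (72/53)ε.
Take δ = min(6, (72/53)ε). Then 0 < |y − 1| < δ forces both bounds, so |(5y + 2)/(y + 11) − (7/12)| < ε.

δ = min(6, (72/53)ε)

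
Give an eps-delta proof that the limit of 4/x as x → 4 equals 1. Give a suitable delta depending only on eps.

delta = min(2, 2eps)

Let eps > 0. We seek delta > 0 such that 0 < |x − 4| < delta implies |4/x − 1| < eps.
|4/x − 1| = 4·|4 − x|/(4·|x|) = 4|x − 4|/(4|x|).
Require delta ≤ 2 so that |x| > 4 − 2 = 2, hence 4|x| > 8.
Then |4/x − 1| < 4|x − 4|/8, which is < eps when |x − 4| < 2eps.
Take delta = min(2, 2eps). Then 0 < |x − 4| < delta gives both |x − 4| < 2 and |x − 4| < 2eps, so |4/x − 1| < eps.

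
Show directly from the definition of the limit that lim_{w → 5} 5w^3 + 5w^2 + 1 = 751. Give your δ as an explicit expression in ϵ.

Fix ϵ > 0. We want δ > 0 such that 0 < |w − 5| < δ implies |(5w^3 + 5w^2 + 1) − 751| < ϵ.
(5w^3 + 5w^2 + 1) − 751 = 5w^3 + 5w^2 - 750 = (w − 5)(5w^2 + 30w + 150).
So |(5w^3 + 5w^2 + 1) − 751| = |w − 5|·|5w^2 + 30w + 150|.
Assume first that |w − 5| < 1, so |w| < 6. Then |5w^2 + 30w + 150| ≤ 5·6^2 + 30·6 + 150 = 510.
Hence |(5w^3 + 5w^2 + 1) − 751| ≤ 510|w − 5| < ϵ provided |w − 5| < ϵ/510.
Choosing δ = min(1, ϵ/510) ensures both conditions, hence |(5w^3 + 5w^2 + 1) − 751| < ϵ.

δ = min(1, ϵ/510)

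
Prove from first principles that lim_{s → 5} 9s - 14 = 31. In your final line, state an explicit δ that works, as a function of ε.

δ = ε/9

Fix ε > 0. We need δ > 0 so that 0 < |s − 5| < δ implies |(9s - 14) − 31| < ε.
|(9s - 14) − 31| = |9s - 45| = 9|s − 5|.
So 9|s − 5| < ε exactly when |s − 5| < ε/9.
Choosing δ = ε/9 gives |(9s - 14) − 31| = 9|s − 5| < ε whenever |s − 5| < δ.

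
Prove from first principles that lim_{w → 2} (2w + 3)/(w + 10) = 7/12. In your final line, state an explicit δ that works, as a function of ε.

δ = min(6, (72/17)ε)

Fix ε > 0. We want δ > 0 with 0 < |w − 2| < δ ⇒ |(2w + 3)/(w + 10) − (7/12)| < ε.
Combining over a common denominator, (2w + 3)/(w + 10) − (7/12) = [(2w + 3)·12 − 7·(w + 10)] / [12·(w + 10)] = 17(w − 2) / (12(w + 10)).
So |(2w + 3)/(w + 10) − (7/12)| = 17|w − 2| / (12·|w + 10|).
Restrict δ ≤ 6. Then |w − 2| < 6 gives |w + 10| = |(w − 2) + 12| ≥ 12 − 6 = 6.
Hence |(2w + 3)/(w + 10) − (7/12)| < 17|w − 2|/(12·6) = (17/72)|w − 2|, which is < ε once |w − 2| < (72/17)ε.
Take δ = min(6, (72/17)ε). Then 0 < |w − 2| < δ forces both bounds, so |(2w + 3)/(w + 10) − (7/12)| < ε.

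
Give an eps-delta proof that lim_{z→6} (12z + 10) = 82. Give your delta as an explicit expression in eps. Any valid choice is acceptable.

Let eps > 0 be given. We need delta > 0 so that 0 < |z − 6| < delta implies |(12z + 10) − 82| < eps.
|(12z + 10) − 82| = |12z - 72| = 12|z − 6|.
So 12|z − 6| < eps exactly when |z − 6| < eps/12.
Take delta = eps/12. If 0 < |z − 6| < delta then |(12z + 10) − 82| = 12|z − 6| < 12·(eps/12) = eps.

delta = eps/12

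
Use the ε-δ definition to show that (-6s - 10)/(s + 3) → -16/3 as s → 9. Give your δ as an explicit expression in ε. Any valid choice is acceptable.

Let ε > 0 be given. We want δ > 0 with 0 < |s − 9| < δ ⇒ |(-6s - 10)/(s + 3) + 16/3| < ε.
Combining over a common denominator, (-6s - 10)/(s + 3) + 16/3 = [(-6s - 10)·12 − (-64)·(s + 3)] / [12·(s + 3)] = -8(s − 9) / (12(s + 3)).
So |(-6s - 10)/(s + 3) + 16/3| = 8|s − 9| / (12·|s + 3|).
Require δ ≤ 6, so |s + 3| ≥ |12| − |s − 9| > 12 − 6 = 6.
Hence |(-6s - 10)/(s + 3) + 16/3| < 8|s − 9|/(12·6) = (1/9)|s − 9|, which is < ε once |s − 9| < 9ε.
Take δ = min(6, 9ε). Then 0 < |s − 9| < δ forces both bounds, so |(-6s - 10)/(s + 3) + 16/3| < ε.

δ = min(6, 9ε)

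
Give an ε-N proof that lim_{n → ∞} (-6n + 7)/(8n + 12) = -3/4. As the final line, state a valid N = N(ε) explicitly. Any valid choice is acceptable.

Let ε > 0. For n ≥ 1, |(-6n + 7)/(8n + 12) + 3/4| = |128|/(8(8n + 12)) = 128/(8(8n + 12)).
Since 8n + 12 ≥ 8n for n ≥ 1, this is ≤ 128/(8·8n) = 2/n.
So |(-6n + 7)/(8n + 12) + 3/4| < ε whenever n > 2/ε.
Take N = 2/ε. If n > N then |(-6n + 7)/(8n + 12) + 3/4| ≤ 2/n < ε.

N = 2/ε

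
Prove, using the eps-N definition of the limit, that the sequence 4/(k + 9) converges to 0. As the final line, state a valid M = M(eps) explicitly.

Let eps > 0 be given. For k ≥ 1, |4/(k + 9) − 0| = 4/(k + 9) ≤ 4/k.
We need 4/k < eps, i.e. k > 4/eps.
Take M = 4/eps. If k > M then |4/(k + 9)| ≤ 4/k < eps.

M = 4/eps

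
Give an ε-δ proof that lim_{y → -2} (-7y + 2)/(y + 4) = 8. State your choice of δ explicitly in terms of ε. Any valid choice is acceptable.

δ = min(1, (1/15)ε)

Suppose ε > 0. We want δ > 0 with 0 < |y + 2| < δ ⇒ |(-7y + 2)/(y + 4) − 8| < ε.
Combining over a common denominator, (-7y + 2)/(y + 4) − 8 = [(-7y + 2)·2 − 16·(y + 4)] / [2·(y + 4)] = -30(y + 2) / (2(y + 4)).
So |(-7y + 2)/(y + 4) − 8| = 30|y + 2| / (2·|y + 4|).
Require δ ≤ 1, so |y + 4| ≥ |2| − |y + 2| > 2 − 1 = 1.
Hence |(-7y + 2)/(y + 4) − 8| < 30|y + 2|/(2·1) = 15|y + 2|, which is < ε once |y + 2| < (1/15)ε.
Take δ = min(1, (1/15)ε). Then 0 < |y + 2| < δ forces both bounds, so |(-7y + 2)/(y + 4) − 8| < ε.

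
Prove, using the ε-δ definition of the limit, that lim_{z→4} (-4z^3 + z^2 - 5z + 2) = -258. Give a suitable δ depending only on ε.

δ = min(1, ε/240)

Let ε > 0. We want δ > 0 such that 0 < |z − 4| < δ implies |(-4z^3 + z^2 - 5z + 2) + 258| < ε.
(-4z^3 + z^2 - 5z + 2) + 258 = -4z^3 + z^2 - 5z + 260 = (z − 4)(-4z^2 - 15z - 65).
So |(-4z^3 + z^2 - 5z + 2) + 258| = |z − 4|·|-4z^2 - 15z - 65|.
Assume first that |z − 4| < 1, so |z| < 5. Then |-4z^2 - 15z - 65| ≤ 4·5^2 + 15·5 + 65 = 240.
Hence |(-4z^3 + z^2 - 5z + 2) + 258| ≤ 240|z − 4| < ε provided |z − 4| < ε/240.
Take δ = min(1, ε/240). Then 0 < |z − 4| < δ gives both |z − 4| < 1 and |z − 4| < ε/240, so |(-4z^3 + z^2 - 5z + 2) + 258| < ε.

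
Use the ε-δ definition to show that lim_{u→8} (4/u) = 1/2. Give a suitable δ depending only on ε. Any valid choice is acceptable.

δ = min(4, 8ε)

Fix ε > 0. We seek δ > 0 such that 0 < |u − 8| < δ implies |4/u − (1/2)| < ε.
|4/u − (1/2)| = 4·|8 − u|/(8·|u|) = 4|u − 8|/(8|u|).
Require δ ≤ 4 so that |u| > 8 − 4 = 4, hence 8|u| > 32.
Then |4/u − (1/2)| < 4|u − 8|/32, which is < ε when |u − 8| < 8ε.
Take δ = min(4, 8ε). Then 0 < |u − 8| < δ gives both |u − 8| < 4 and |u − 8| < 8ε, so |4/u − (1/2)| < ε.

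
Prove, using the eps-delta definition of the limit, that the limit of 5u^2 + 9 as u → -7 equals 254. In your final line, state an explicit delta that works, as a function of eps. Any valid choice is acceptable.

Let eps > 0 be given. We want delta > 0 such that 0 < |u + 7| < delta implies |(5u^2 + 9) − 254| < eps.
(5u^2 + 9) − 254 = 5u^2 - 245 = (u + 7)(5u - 35).
So |(5u^2 + 9) − 254| = |u + 7|·|5u - 35|.
Require delta ≤ 1. Then |u + 7| < 1 gives |u| < 8, and by the triangle inequality |5u - 35| ≤ 5·8 + 35 = 75.
Hence |(5u^2 + 9) − 254| ≤ 75|u + 7| < eps provided |u + 7| < eps/75.
Choosing delta = min(1, eps/75) ensures both conditions, hence |(5u^2 + 9) − 254| < eps.

delta = min(1, eps/75)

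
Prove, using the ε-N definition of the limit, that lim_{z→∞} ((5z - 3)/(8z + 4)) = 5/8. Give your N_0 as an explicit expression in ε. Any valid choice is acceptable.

Let ε > 0 be given. We seek N_0 > 0 such that z > N_0 implies |(5z - 3)/(8z + 4) − (5/8)| < ε.
(5z - 3)/(8z + 4) − (5/8) = (8(5z - 3) − 5(8z + 4)) / (8(8z + 4)) = -44/(8(8z + 4)).
For z > 0 we have 8z + 4 > 8z, so |(5z - 3)/(8z + 4) − (5/8)| = 44/(8(8z + 4)) < 44/(8·8z) = (11/16)/z.
Thus |(5z - 3)/(8z + 4) − (5/8)| < ε whenever z > (11/16)/ε.
Take N_0 = (11/16)/ε. If z > N_0 then |(5z - 3)/(8z + 4) − (5/8)| < (11/16)/z < ε.

N_0 = (11/16)/ε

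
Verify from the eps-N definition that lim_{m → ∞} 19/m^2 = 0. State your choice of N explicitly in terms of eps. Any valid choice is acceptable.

Suppose eps > 0. For m ≥ 1, |19/m^2 − 0| = 19/m^2.
19/m^2 < eps ⇔ m^2 > 19/eps ⇔ m > (19/eps)^{1/2}.
Take N = (19/eps)^{1/2}. Then m > N implies 19/m^2 < eps.

N = (19/eps)^{1/2}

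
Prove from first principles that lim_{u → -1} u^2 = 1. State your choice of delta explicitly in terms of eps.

Let eps > 0. We seek delta > 0 with 0 < |u + 1| < delta ⇒ |u^2 − 1| < eps.
Factor: u^2 − 1 = (u + 1)(u - 1), so |u^2 − 1| = |u + 1|·|u - 1|.
Impose delta ≤ 1 so that |u| < 2; then |u - 1| ≤ 3.
Hence |u^2 − 1| ≤ 3|u + 1|, which is < eps once |u + 1| < eps/3.
Take delta = min(1, eps/3). If 0 < |u + 1| < delta then both bounds hold and |u^2 − 1| ≤ 3|u + 1| < 3·(eps/3) = eps.

delta = min(1, eps/3)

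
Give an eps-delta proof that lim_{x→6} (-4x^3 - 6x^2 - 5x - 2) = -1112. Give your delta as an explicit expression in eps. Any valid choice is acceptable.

delta = min(1, eps/591)

Let eps > 0. We want delta > 0 such that 0 < |x − 6| < delta implies |(-4x^3 - 6x^2 - 5x - 2) + 1112| < eps.
(-4x^3 - 6x^2 - 5x - 2) + 1112 = -4x^3 - 6x^2 - 5x + 1110 = (x − 6)(-4x^2 - 30x - 185).
So |(-4x^3 - 6x^2 - 5x - 2) + 1112| = |x − 6|·|-4x^2 - 30x - 185|.
Assume first that |x − 6| < 1, so |x| < 7. Then |-4x^2 - 30x - 185| ≤ 4·7^2 + 30·7 + 185 = 591.
Hence |(-4x^3 - 6x^2 - 5x - 2) + 1112| ≤ 591|x − 6| < eps provided |x − 6| < eps/591.
Take delta = min(1, eps/591). Then 0 < |x − 6| < delta gives both |x − 6| < 1 and |x − 6| < eps/591, so |(-4x^3 - 6x^2 - 5x - 2) + 1112| < eps.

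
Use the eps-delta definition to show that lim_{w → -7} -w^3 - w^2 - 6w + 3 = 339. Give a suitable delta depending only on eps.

Let eps > 0 be given. We want delta > 0 such that 0 < |w + 7| < delta implies |(-w^3 - w^2 - 6w + 3) − 339| < eps.
(-w^3 - w^2 - 6w + 3) − 339 = -w^3 - w^2 - 6w - 336 = (w + 7)(-w^2 + 6w - 48).
So |(-w^3 - w^2 - 6w + 3) − 339| = |w + 7|·|-w^2 + 6w - 48|.
Assume first that |w + 7| < 1, so |w| < 8. Then |-w^2 + 6w - 48| ≤ 8^2 + 6·8 + 48 = 160.
Hence |(-w^3 - w^2 - 6w + 3) − 339| ≤ 160|w + 7| < eps provided |w + 7| < eps/160.
Take delta = min(1, eps/160). Then 0 < |w + 7| < delta gives both |w + 7| < 1 and |w + 7| < eps/160, so |(-w^3 - w^2 - 6w + 3) − 339| < eps.

delta = min(1, eps/160)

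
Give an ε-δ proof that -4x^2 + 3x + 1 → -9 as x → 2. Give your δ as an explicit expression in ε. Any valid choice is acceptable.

Suppose ε > 0. We want δ > 0 such that 0 < |x − 2| < δ implies |(-4x^2 + 3x + 1) + 9| < ε.
(-4x^2 + 3x + 1) + 9 = -4x^2 + 3x + 10 = (x − 2)(-4x - 5).
So |(-4x^2 + 3x + 1) + 9| = |x − 2|·|-4x - 5|.
Assume first that |x − 2| < 2, so |x| < 4. Then |-4x - 5| ≤ 4·4 + 5 = 21.
Hence |(-4x^2 + 3x + 1) + 9| ≤ 21|x − 2| < ε provided |x − 2| < ε/21.
Take δ = min(2, ε/21). Then 0 < |x − 2| < δ gives both |x − 2| < 2 and |x − 2| < ε/21, so |(-4x^2 + 3x + 1) + 9| < ε.

δ = min(2, ε/21)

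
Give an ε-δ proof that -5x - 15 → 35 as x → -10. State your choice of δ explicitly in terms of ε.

δ = ε/5

Fix ε > 0. We need δ > 0 so that 0 < |x + 10| < δ implies |(-5x - 15) − 35| < ε.
|(-5x - 15) − 35| = |-5x - 50| = 5|x + 10|.
So 5|x + 10| < ε exactly when |x + 10| < ε/5.
Choosing δ = ε/5 gives |(-5x - 15) − 35| = 5|x + 10| < ε whenever |x + 10| < δ.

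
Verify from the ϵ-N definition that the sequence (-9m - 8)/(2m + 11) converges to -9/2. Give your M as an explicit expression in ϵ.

Let ϵ > 0. For m ≥ 1, |(-9m - 8)/(2m + 11) + 9/2| = |83|/(2(2m + 11)) = 83/(2(2m + 11)).
Since 2m + 11 ≥ 2m for m ≥ 1, this is ≤ 83/(2·2m) = (83/4)/m.
So |(-9m - 8)/(2m + 11) + 9/2| < ϵ whenever m > (83/4)/ϵ.
Take M = (83/4)/ϵ. If m > M then |(-9m - 8)/(2m + 11) + 9/2| ≤ (83/4)/m < ϵ.

M = (83/4)/ϵ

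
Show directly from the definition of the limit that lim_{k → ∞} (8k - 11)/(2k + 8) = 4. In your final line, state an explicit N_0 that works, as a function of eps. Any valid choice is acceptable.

Fix eps > 0. For k ≥ 1, |(8k - 11)/(2k + 8) − 4| = |-86|/(2(2k + 8)) = 86/(2(2k + 8)).
Since 2k + 8 ≥ 2k for k ≥ 1, this is ≤ 86/(2·2k) = (43/2)/k.
So |(8k - 11)/(2k + 8) − 4| < eps whenever k > (43/2)/eps.
Take N_0 = (43/2)/eps. If k > N_0 then |(8k - 11)/(2k + 8) − 4| ≤ (43/2)/k < eps.

N_0 = (43/2)/eps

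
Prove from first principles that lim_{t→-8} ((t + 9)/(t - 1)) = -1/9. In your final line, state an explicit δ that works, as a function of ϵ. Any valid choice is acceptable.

δ = min(9/2, (81/20)ϵ)

Let ϵ > 0. We want δ > 0 with 0 < |t + 8| < δ ⇒ |(t + 9)/(t - 1) + 1/9| < ϵ.
Combining over a common denominator, (t + 9)/(t - 1) + 1/9 = [(t + 9)·(-9) − 1·(t - 1)] / [(-9)·(t - 1)] = -10(t + 8) / ((-9)(t - 1)).
So |(t + 9)/(t - 1) + 1/9| = 10|t + 8| / (9·|t − 1|).
Require δ ≤ 9/2, so |t − 1| ≥ |-9| − |t + 8| > 9 − 9/2 = 9/2.
Hence |(t + 9)/(t - 1) + 1/9| < 10|t + 8|/(9·(9/2)) = (20/81)|t + 8|, which is < ϵ once |t + 8| < (81/20)ϵ.
Take δ = min(9/2, (81/20)ϵ). Then 0 < |t + 8| < δ forces both bounds, so |(t + 9)/(t - 1) + 1/9| < ϵ.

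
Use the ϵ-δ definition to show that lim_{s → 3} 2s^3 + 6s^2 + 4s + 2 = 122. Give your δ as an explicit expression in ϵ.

δ = min(1, ϵ/120)

Suppose ϵ > 0. We want δ > 0 such that 0 < |s − 3| < δ implies |(2s^3 + 6s^2 + 4s + 2) − 122| < ϵ.
(2s^3 + 6s^2 + 4s + 2) − 122 = 2s^3 + 6s^2 + 4s - 120 = (s − 3)(2s^2 + 12s + 40).
So |(2s^3 + 6s^2 + 4s + 2) − 122| = |s − 3|·|2s^2 + 12s + 40|.
Require δ ≤ 1. Then |s − 3| < 1 gives |s| < 4, and by the triangle inequality |2s^2 + 12s + 40| ≤ 2·4^2 + 12·4 + 40 = 120.
Hence |(2s^3 + 6s^2 + 4s + 2) − 122| ≤ 120|s − 3| < ϵ provided |s − 3| < ϵ/120.
Take δ = min(1, ϵ/120). Then 0 < |s − 3| < δ gives both |s − 3| < 1 and |s − 3| < ϵ/120, so |(2s^3 + 6s^2 + 4s + 2) − 122| < ϵ.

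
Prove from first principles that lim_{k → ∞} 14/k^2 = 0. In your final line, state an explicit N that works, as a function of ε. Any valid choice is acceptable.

N = (14/ε)^{1/2}

Let ε > 0. For k ≥ 1, |14/k^2 − 0| = 14/k^2.
14/k^2 < ε ⇔ k^2 > 14/ε ⇔ k > (14/ε)^{1/2}.
Take N = (14/ε)^{1/2}. Then k > N implies 14/k^2 < ε.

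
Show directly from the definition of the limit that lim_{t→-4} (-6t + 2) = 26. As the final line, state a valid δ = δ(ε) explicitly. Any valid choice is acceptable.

Let ε > 0 be given. We need δ > 0 so that 0 < |t + 4| < δ implies |(-6t + 2) − 26| < ε.
Since (-6t + 2) − 26 = -6(t + 4), we have |(-6t + 2) − 26| = 6|t + 4|.
Thus it suffices that |t + 4| < ε/6.
Take δ = ε/6. If 0 < |t + 4| < δ then |(-6t + 2) − 26| = 6|t + 4| < 6·(ε/6) = ε.

δ = ε/6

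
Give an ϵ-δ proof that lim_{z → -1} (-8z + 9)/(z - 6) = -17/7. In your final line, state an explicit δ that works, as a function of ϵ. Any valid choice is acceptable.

δ = min(7/2, (49/78)ϵ)

Suppose ϵ > 0. We want δ > 0 with 0 < |z + 1| < δ ⇒ |(-8z + 9)/(z - 6) + 17/7| < ϵ.
Combining over a common denominator, (-8z + 9)/(z - 6) + 17/7 = [(-8z + 9)·(-7) − 17·(z - 6)] / [(-7)·(z - 6)] = 39(z + 1) / ((-7)(z - 6)).
So |(-8z + 9)/(z - 6) + 17/7| = 39|z + 1| / (7·|z − 6|).
Restrict δ ≤ 7/2. Then |z + 1| < 7/2 gives |z − 6| = |(z + 1) + (-7)| ≥ 7 − 7/2 = 7/2.
Hence |(-8z + 9)/(z - 6) + 17/7| < 39|z + 1|/(7·(7/2)) = (78/49)|z + 1|, which is < ϵ once |z + 1| < (49/78)ϵ.
Take δ = min(7/2, (49/78)ϵ). Then 0 < |z + 1| < δ forces both bounds, so |(-8z + 9)/(z - 6) + 17/7| < ϵ.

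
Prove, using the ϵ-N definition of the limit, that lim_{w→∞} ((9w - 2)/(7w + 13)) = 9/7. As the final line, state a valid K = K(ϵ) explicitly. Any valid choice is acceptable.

Suppose ϵ > 0. We seek K > 0 such that w > K implies |(9w - 2)/(7w + 13) − (9/7)| < ϵ.
(9w - 2)/(7w + 13) − (9/7) = (7(9w - 2) − 9(7w + 13)) / (7(7w + 13)) = -131/(7(7w + 13)).
For w > 0 we have 7w + 13 > 7w, so |(9w - 2)/(7w + 13) − (9/7)| = 131/(7(7w + 13)) < 131/(7·7w) = (131/49)/w.
Thus |(9w - 2)/(7w + 13) − (9/7)| < ϵ whenever w > (131/49)/ϵ.
Take K = (131/49)/ϵ. If w > K then |(9w - 2)/(7w + 13) − (9/7)| < (131/49)/w < ϵ.

K = (131/49)/ϵ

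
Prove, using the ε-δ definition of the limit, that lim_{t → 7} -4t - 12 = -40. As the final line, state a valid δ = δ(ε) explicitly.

Fix ε > 0. We need δ > 0 so that 0 < |t − 7| < δ implies |(-4t - 12) + 40| < ε.
|(-4t - 12) + 40| = |-4t + 28| = 4|t − 7|.
Thus it suffices that |t − 7| < ε/4.
Take δ = ε/4. If 0 < |t − 7| < δ then |(-4t - 12) + 40| = 4|t − 7| < 4·(ε/4) = ε.

δ = ε/4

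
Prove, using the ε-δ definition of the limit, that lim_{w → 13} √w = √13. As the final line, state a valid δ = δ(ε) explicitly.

δ = min(13, √13·ε)

Suppose ε > 0. We want δ > 0 such that 0 < |w − 13| < δ implies |√w − √13| < ε.
Rationalise: √w − √13 = (w − 13)/(√w + √13), so |√w − √13| = |w − 13|/(√w + √13).
Restrict δ ≤ 13 so that |w − 13| < 13 forces w > 0, and then √w + √13 > √13.
Hence |√w − √13| < |w − 13|/√13, which is < ε once |w − 13| < √13·ε.
Take δ = min(13, √13·ε). If 0 < |w − 13| < δ then w > 0 and |√w − √13| < |w − 13|/√13 < ε.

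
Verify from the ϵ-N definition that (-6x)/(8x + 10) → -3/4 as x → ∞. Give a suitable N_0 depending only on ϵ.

Let ϵ > 0 be given. We seek N_0 > 0 such that x > N_0 implies |(-6x)/(8x + 10) + 3/4| < ϵ.
(-6x)/(8x + 10) + 3/4 = (8(-6x) − (-6)(8x + 10)) / (8(8x + 10)) = 60/(8(8x + 10)).
For x > 0 we have 8x + 10 > 8x, so |(-6x)/(8x + 10) + 3/4| = 60/(8(8x + 10)) < 60/(8·8x) = (15/16)/x.
Thus |(-6x)/(8x + 10) + 3/4| < ϵ whenever x > (15/16)/ϵ.
Take N_0 = (15/16)/ϵ. If x > N_0 then |(-6x)/(8x + 10) + 3/4| < (15/16)/x < ϵ.

N_0 = (15/16)/ϵ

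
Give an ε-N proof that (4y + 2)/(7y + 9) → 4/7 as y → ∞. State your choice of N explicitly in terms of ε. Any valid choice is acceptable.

Suppose ε > 0. We seek N > 0 such that y > N implies |(4y + 2)/(7y + 9) − (4/7)| < ε.
(4y + 2)/(7y + 9) − (4/7) = (7(4y + 2) − 4(7y + 9)) / (7(7y + 9)) = -22/(7(7y + 9)).
For y > 0 we have 7y + 9 > 7y, so |(4y + 2)/(7y + 9) − (4/7)| = 22/(7(7y + 9)) < 22/(7·7y) = (22/49)/y.
Thus |(4y + 2)/(7y + 9) − (4/7)| < ε whenever y > (22/49)/ε.
Take N = (22/49)/ε. If y > N then |(4y + 2)/(7y + 9) − (4/7)| < (22/49)/y < ε.

N = (22/49)/ε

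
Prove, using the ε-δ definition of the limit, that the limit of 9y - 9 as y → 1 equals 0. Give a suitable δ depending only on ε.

δ = ε/9

Suppose ε > 0. We need δ > 0 so that 0 < |y − 1| < δ implies |(9y - 9)| < ε.
Since (9y - 9) = 9(y − 1), we have |(9y - 9)| = 9|y − 1|.
So 9|y − 1| < ε exactly when |y − 1| < ε/9.
Choosing δ = ε/9 gives |(9y - 9)| = 9|y − 1| < ε whenever |y − 1| < δ.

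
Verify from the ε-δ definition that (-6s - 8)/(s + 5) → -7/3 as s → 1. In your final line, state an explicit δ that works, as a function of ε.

Suppose ε > 0. We want δ > 0 with 0 < |s − 1| < δ ⇒ |(-6s - 8)/(s + 5) + 7/3| < ε.
Combining over a common denominator, (-6s - 8)/(s + 5) + 7/3 = [(-6s - 8)·6 − (-14)·(s + 5)] / [6·(s + 5)] = -22(s − 1) / (6(s + 5)).
So |(-6s - 8)/(s + 5) + 7/3| = 22|s − 1| / (6·|s + 5|).
Restrict δ ≤ 3. Then |s − 1| < 3 gives |s + 5| = |(s − 1) + 6| ≥ 6 − 3 = 3.
Hence |(-6s - 8)/(s + 5) + 7/3| < 22|s − 1|/(6·3) = (11/9)|s − 1|, which is < ε once |s − 1| < (9/11)ε.
Take δ = min(3, (9/11)ε). Then 0 < |s − 1| < δ forces both bounds, so |(-6s - 8)/(s + 5) + 7/3| < ε.

δ = min(3, (9/11)ε)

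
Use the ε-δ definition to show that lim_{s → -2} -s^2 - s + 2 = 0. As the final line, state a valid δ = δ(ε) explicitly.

δ = min(1, ε/4)

Suppose ε > 0. We want δ > 0 such that 0 < |s + 2| < δ implies |(-s^2 - s + 2)| < ε.
(-s^2 - s + 2) = -s^2 - s + 2 = (s + 2)(-s + 1).
So |(-s^2 - s + 2)| = |s + 2|·|-s + 1|.
Assume first that |s + 2| < 1, so |s| < 3. Then |-s + 1| ≤ 3 + 1 = 4.
Hence |(-s^2 - s + 2)| ≤ 4|s + 2| < ε provided |s + 2| < ε/4.
Take δ = min(1, ε/4). Then 0 < |s + 2| < δ gives both |s + 2| < 1 and |s + 2| < ε/4, so |(-s^2 - s + 2)| < ε.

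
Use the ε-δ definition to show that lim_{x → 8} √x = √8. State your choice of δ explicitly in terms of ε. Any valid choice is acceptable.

Let ε > 0. We want δ > 0 such that 0 < |x − 8| < δ implies |√x − √8| < ε.
Rationalise: √x − √8 = (x − 8)/(√x + √8), so |√x − √8| = |x − 8|/(√x + √8).
Restrict δ ≤ 8 so that |x − 8| < 8 forces x > 0, and then √x + √8 > √8.
Hence |√x − √8| < |x − 8|/√8, which is < ε once |x − 8| < √8·ε.
Take δ = min(8, √8·ε). If 0 < |x − 8| < δ then x > 0 and |√x − √8| < |x − 8|/√8 < ε.

δ = min(8, √8·ε)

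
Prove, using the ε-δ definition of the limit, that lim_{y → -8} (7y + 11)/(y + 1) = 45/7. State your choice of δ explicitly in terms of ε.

Let ε > 0 be given. We want δ > 0 with 0 < |y + 8| < δ ⇒ |(7y + 11)/(y + 1) − (45/7)| < ε.
Combining over a common denominator, (7y + 11)/(y + 1) − (45/7) = [(7y + 11)·(-7) − (-45)·(y + 1)] / [(-7)·(y + 1)] = -4(y + 8) / ((-7)(y + 1)).
So |(7y + 11)/(y + 1) − (45/7)| = 4|y + 8| / (7·|y + 1|).
Require δ ≤ 7/2, so |y + 1| ≥ |-7| − |y + 8| > 7 − 7/2 = 7/2.
Hence |(7y + 11)/(y + 1) − (45/7)| < 4|y + 8|/(7·(7/2)) = (8/49)|y + 8|, which is < ε once |y + 8| < (49/8)ε.
Take δ = min(7/2, (49/8)ε). Then 0 < |y + 8| < δ forces both bounds, so |(7y + 11)/(y + 1) − (45/7)| < ε.

δ = min(7/2, (49/8)ε)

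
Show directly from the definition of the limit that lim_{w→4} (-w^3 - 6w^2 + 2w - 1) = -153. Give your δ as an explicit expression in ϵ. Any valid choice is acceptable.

Fix ϵ > 0. We want δ > 0 such that 0 < |w − 4| < δ implies |(-w^3 - 6w^2 + 2w - 1) + 153| < ϵ.
(-w^3 - 6w^2 + 2w - 1) + 153 = -w^3 - 6w^2 + 2w + 152 = (w − 4)(-w^2 - 10w - 38).
So |(-w^3 - 6w^2 + 2w - 1) + 153| = |w − 4|·|-w^2 - 10w - 38|.
Require δ ≤ 2. Then |w − 4| < 2 gives |w| < 6, and by the triangle inequality |-w^2 - 10w - 38| ≤ 6^2 + 10·6 + 38 = 134.
Hence |(-w^3 - 6w^2 + 2w - 1) + 153| ≤ 134|w − 4| < ϵ provided |w − 4| < ϵ/134.
Take δ = min(2, ϵ/134). Then 0 < |w − 4| < δ gives both |w − 4| < 2 and |w − 4| < ϵ/134, so |(-w^3 - 6w^2 + 2w - 1) + 153| < ϵ.

δ = min(2, ϵ/134)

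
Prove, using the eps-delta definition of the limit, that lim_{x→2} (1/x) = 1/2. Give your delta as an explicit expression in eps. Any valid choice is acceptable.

delta = min(1, 2eps)

Suppose eps > 0. We seek delta > 0 such that 0 < |x − 2| < delta implies |1/x − (1/2)| < eps.
|1/x − (1/2)| = |2 − x|/(2·|x|) = |x − 2|/(2|x|).
Restrict delta ≤ 1. Then |x − 2| < 1 gives |x| > 1, so 2|x| > 2.
Then |1/x − (1/2)| < |x − 2|/2, which is < eps when |x − 2| < 2eps.
Take delta = min(1, 2eps). Then 0 < |x − 2| < delta gives both |x − 2| < 1 and |x − 2| < 2eps, so |1/x − (1/2)| < eps.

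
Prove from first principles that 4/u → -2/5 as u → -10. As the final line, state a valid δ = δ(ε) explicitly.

Let ε > 0 be given. We seek δ > 0 such that 0 < |u + 10| < δ implies |4/u + 2/5| < ε.
|4/u + 2/5| = 4·|-10 − u|/(10·|u|) = 4|u + 10|/(10|u|).
Restrict δ ≤ 5. Then |u + 10| < 5 gives |u| > 5, so 10|u| > 50.
Then |4/u + 2/5| < 4|u + 10|/50, which is < ε when |u + 10| < (25/2)ε.
Take δ = min(5, (25/2)ε). Then 0 < |u + 10| < δ gives both |u + 10| < 5 and |u + 10| < (25/2)ε, so |4/u + 2/5| < ε.

δ = min(5, (25/2)ε)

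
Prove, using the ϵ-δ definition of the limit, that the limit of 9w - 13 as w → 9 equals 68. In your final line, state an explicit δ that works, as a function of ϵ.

Fix ϵ > 0. We need δ > 0 so that 0 < |w − 9| < δ implies |(9w - 13) − 68| < ϵ.
Since (9w - 13) − 68 = 9(w − 9), we have |(9w - 13) − 68| = 9|w − 9|.
So 9|w − 9| < ϵ exactly when |w − 9| < ϵ/9.
Take δ = ϵ/9. If 0 < |w − 9| < δ then |(9w - 13) − 68| = 9|w − 9| < 9·(ϵ/9) = ϵ.

δ = ϵ/9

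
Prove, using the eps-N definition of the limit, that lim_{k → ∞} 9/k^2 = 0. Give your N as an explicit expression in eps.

Let eps > 0 be given. For k ≥ 1, |9/k^2 − 0| = 9/k^2.
9/k^2 < eps ⇔ k^2 > 9/eps ⇔ k > (9/eps)^{1/2}.
Take N = (9/eps)^{1/2}. Then k > N implies 9/k^2 < eps.

N = (9/eps)^{1/2}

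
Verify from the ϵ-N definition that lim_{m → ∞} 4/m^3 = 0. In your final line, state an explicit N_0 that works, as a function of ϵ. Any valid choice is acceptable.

Fix ϵ > 0. For m ≥ 1, |4/m^3 − 0| = 4/m^3.
4/m^3 < ϵ ⇔ m^3 > 4/ϵ ⇔ m > (4/ϵ)^{1/3}.
Take N_0 = (4/ϵ)^{1/3}. Then m > N_0 implies 4/m^3 < ϵ.

N_0 = (4/ϵ)^{1/3}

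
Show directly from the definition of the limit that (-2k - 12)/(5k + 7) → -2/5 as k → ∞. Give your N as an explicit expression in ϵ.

N = (46/25)/ϵ

Suppose ϵ > 0. For k ≥ 1, |(-2k - 12)/(5k + 7) + 2/5| = |-46|/(5(5k + 7)) = 46/(5(5k + 7)).
Since 5k + 7 ≥ 5k for k ≥ 1, this is ≤ 46/(5·5k) = (46/25)/k.
So |(-2k - 12)/(5k + 7) + 2/5| < ϵ whenever k > (46/25)/ϵ.
Take N = (46/25)/ϵ. If k > N then |(-2k - 12)/(5k + 7) + 2/5| ≤ (46/25)/k < ϵ.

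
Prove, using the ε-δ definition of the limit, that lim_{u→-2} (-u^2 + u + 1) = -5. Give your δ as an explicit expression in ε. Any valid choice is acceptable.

δ = min(1, ε/6)

Let ε > 0 be given. We want δ > 0 such that 0 < |u + 2| < δ implies |(-u^2 + u + 1) + 5| < ε.
(-u^2 + u + 1) + 5 = -u^2 + u + 6 = (u + 2)(-u + 3).
So |(-u^2 + u + 1) + 5| = |u + 2|·|-u + 3|.
Require δ ≤ 1. Then |u + 2| < 1 gives |u| < 3, and by the triangle inequality |-u + 3| ≤ 3 + 3 = 6.
Hence |(-u^2 + u + 1) + 5| ≤ 6|u + 2| < ε provided |u + 2| < ε/6.
Take δ = min(1, ε/6). Then 0 < |u + 2| < δ gives both |u + 2| < 1 and |u + 2| < ε/6, so |(-u^2 + u + 1) + 5| < ε.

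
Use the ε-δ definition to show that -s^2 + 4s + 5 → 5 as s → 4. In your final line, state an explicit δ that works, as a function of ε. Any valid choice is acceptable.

δ = min(1, ε/5)

Let ε > 0. We want δ > 0 such that 0 < |s − 4| < δ implies |(-s^2 + 4s + 5) − 5| < ε.
(-s^2 + 4s + 5) − 5 = -s^2 + 4s = (s − 4)(-s).
So |(-s^2 + 4s + 5) − 5| = |s − 4|·|-s|.
Require δ ≤ 1. Then |s − 4| < 1 gives |s| < 5, and by the triangle inequality |-s| ≤ 5 = 5.
Hence |(-s^2 + 4s + 5) − 5| ≤ 5|s − 4| < ε provided |s − 4| < ε/5.
Take δ = min(1, ε/5). Then 0 < |s − 4| < δ gives both |s − 4| < 1 and |s − 4| < ε/5, so |(-s^2 + 4s + 5) − 5| < ε.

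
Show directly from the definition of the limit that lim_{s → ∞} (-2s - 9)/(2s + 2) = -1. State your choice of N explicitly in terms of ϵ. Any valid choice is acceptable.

N = (7/2)/ϵ

Suppose ϵ > 0. We seek N > 0 such that s > N implies |(-2s - 9)/(2s + 2) + 1| < ϵ.
(-2s - 9)/(2s + 2) + 1 = (2(-2s - 9) − (-2)(2s + 2)) / (2(2s + 2)) = -14/(2(2s + 2)).
For s > 0 we have 2s + 2 > 2s, so |(-2s - 9)/(2s + 2) + 1| = 14/(2(2s + 2)) < 14/(2·2s) = (7/2)/s.
Thus |(-2s - 9)/(2s + 2) + 1| < ϵ whenever s > (7/2)/ϵ.
Take N = (7/2)/ϵ. If s > N then |(-2s - 9)/(2s + 2) + 1| < (7/2)/s < ϵ.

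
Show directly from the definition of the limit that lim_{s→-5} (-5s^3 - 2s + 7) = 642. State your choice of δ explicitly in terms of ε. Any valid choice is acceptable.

δ = min(1, ε/457)

Let ε > 0. We want δ > 0 such that 0 < |s + 5| < δ implies |(-5s^3 - 2s + 7) − 642| < ε.
(-5s^3 - 2s + 7) − 642 = -5s^3 - 2s - 635 = (s + 5)(-5s^2 + 25s - 127).
So |(-5s^3 - 2s + 7) − 642| = |s + 5|·|-5s^2 + 25s - 127|.
Assume first that |s + 5| < 1, so |s| < 6. Then |-5s^2 + 25s - 127| ≤ 5·6^2 + 25·6 + 127 = 457.
Hence |(-5s^3 - 2s + 7) − 642| ≤ 457|s + 5| < ε provided |s + 5| < ε/457.
Take δ = min(1, ε/457). Then 0 < |s + 5| < δ gives both |s + 5| < 1 and |s + 5| < ε/457, so |(-5s^3 - 2s + 7) − 642| < ε.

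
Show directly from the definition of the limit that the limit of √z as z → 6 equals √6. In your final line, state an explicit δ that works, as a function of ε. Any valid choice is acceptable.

δ = min(6, √6·ε)

Fix ε > 0. We want δ > 0 such that 0 < |z − 6| < δ implies |√z − √6| < ε.
Rationalise: √z − √6 = (z − 6)/(√z + √6), so |√z − √6| = |z − 6|/(√z + √6).
Restrict δ ≤ 6 so that |z − 6| < 6 forces z > 0, and then √z + √6 > √6.
Hence |√z − √6| < |z − 6|/√6, which is < ε once |z − 6| < √6·ε.
Take δ = min(6, √6·ε). If 0 < |z − 6| < δ then z > 0 and |√z − √6| < |z − 6|/√6 < ε.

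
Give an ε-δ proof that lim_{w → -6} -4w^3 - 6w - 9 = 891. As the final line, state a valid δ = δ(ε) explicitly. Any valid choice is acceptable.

Suppose ε > 0. We want δ > 0 such that 0 < |w + 6| < δ implies |(-4w^3 - 6w - 9) − 891| < ε.
(-4w^3 - 6w - 9) − 891 = -4w^3 - 6w - 900 = (w + 6)(-4w^2 + 24w - 150).
So |(-4w^3 - 6w - 9) − 891| = |w + 6|·|-4w^2 + 24w - 150|.
Require δ ≤ 2. Then |w + 6| < 2 gives |w| < 8, and by the triangle inequality |-4w^2 + 24w - 150| ≤ 4·8^2 + 24·8 + 150 = 598.
Hence |(-4w^3 - 6w - 9) − 891| ≤ 598|w + 6| < ε provided |w + 6| < ε/598.
Take δ = min(2, ε/598). Then 0 < |w + 6| < δ gives both |w + 6| < 2 and |w + 6| < ε/598, so |(-4w^3 - 6w - 9) − 891| < ε.

δ = min(2, ε/598)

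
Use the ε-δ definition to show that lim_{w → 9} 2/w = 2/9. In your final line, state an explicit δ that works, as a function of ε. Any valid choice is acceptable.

Let ε > 0. We seek δ > 0 such that 0 < |w − 9| < δ implies |2/w − (2/9)| < ε.
|2/w − (2/9)| = 2·|9 − w|/(9·|w|) = 2|w − 9|/(9|w|).
Restrict δ ≤ 9/2. Then |w − 9| < 9/2 gives |w| > 9/2, so 9|w| > 81/2.
Then |2/w − (2/9)| < 2|w − 9|/(81/2), which is < ε when |w − 9| < (81/4)ε.
Take δ = min(9/2, (81/4)ε). Then 0 < |w − 9| < δ gives both |w − 9| < 9/2 and |w − 9| < (81/4)ε, so |2/w − (2/9)| < ε.

δ = min(9/2, (81/4)ε)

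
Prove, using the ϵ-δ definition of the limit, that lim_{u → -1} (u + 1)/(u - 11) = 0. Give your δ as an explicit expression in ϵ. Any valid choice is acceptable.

Let ϵ > 0 be given. We want δ > 0 with 0 < |u + 1| < δ ⇒ |(u + 1)/(u - 11) − 0| < ϵ.
Combining over a common denominator, (u + 1)/(u - 11) − 0 = [(u + 1)·(-12) − 0·(u - 11)] / [(-12)·(u - 11)] = -12(u + 1) / ((-12)(u - 11)).
So |(u + 1)/(u - 11) − 0| = 12|u + 1| / (12·|u − 11|).
Restrict δ ≤ 6. Then |u + 1| < 6 gives |u − 11| = |(u + 1) + (-12)| ≥ 12 − 6 = 6.
Hence |(u + 1)/(u - 11) − 0| < 12|u + 1|/(12·6) = (1/6)|u + 1|, which is < ϵ once |u + 1| < 6ϵ.
Take δ = min(6, 6ϵ). Then 0 < |u + 1| < δ forces both bounds, so |(u + 1)/(u - 11) − 0| < ϵ.

δ = min(6, 6ϵ)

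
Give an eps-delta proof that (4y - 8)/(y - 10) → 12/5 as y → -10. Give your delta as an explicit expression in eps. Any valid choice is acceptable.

delta = min(10, (25/4)eps)

Fix eps > 0. We want delta > 0 with 0 < |y + 10| < delta ⇒ |(4y - 8)/(y - 10) − (12/5)| < eps.
Combining over a common denominator, (4y - 8)/(y - 10) − (12/5) = [(4y - 8)·(-20) − (-48)·(y - 10)] / [(-20)·(y - 10)] = -32(y + 10) / ((-20)(y - 10)).
So |(4y - 8)/(y - 10) − (12/5)| = 32|y + 10| / (20·|y − 10|).
Restrict delta ≤ 10. Then |y + 10| < 10 gives |y − 10| = |(y + 10) + (-20)| ≥ 20 − 10 = 10.
Hence |(4y - 8)/(y - 10) − (12/5)| < 32|y + 10|/(20·10) = (4/25)|y + 10|, which is < eps once |y + 10| < (25/4)eps.
Take delta = min(10, (25/4)eps). Then 0 < |y + 10| < delta forces both bounds, so |(4y - 8)/(y - 10) − (12/5)| < eps.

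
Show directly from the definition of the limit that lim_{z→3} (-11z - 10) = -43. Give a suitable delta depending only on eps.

delta = eps/11

Let eps > 0. We need delta > 0 so that 0 < |z − 3| < delta implies |(-11z - 10) + 43| < eps.
Since (-11z - 10) + 43 = -11(z − 3), we have |(-11z - 10) + 43| = 11|z − 3|.
Thus it suffices that |z − 3| < eps/11.
Take delta = eps/11. If 0 < |z − 3| < delta then |(-11z - 10) + 43| = 11|z − 3| < 11·(eps/11) = eps.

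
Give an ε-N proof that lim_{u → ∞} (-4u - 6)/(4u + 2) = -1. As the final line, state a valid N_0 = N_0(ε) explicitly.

N_0 = 1/ε

Let ε > 0 be given. We seek N_0 > 0 such that u > N_0 implies |(-4u - 6)/(4u + 2) + 1| < ε.
(-4u - 6)/(4u + 2) + 1 = (4(-4u - 6) − (-4)(4u + 2)) / (4(4u + 2)) = -16/(4(4u + 2)).
For u > 0 we have 4u + 2 > 4u, so |(-4u - 6)/(4u + 2) + 1| = 16/(4(4u + 2)) < 16/(4·4u) = 1/u.
Thus |(-4u - 6)/(4u + 2) + 1| < ε whenever u > 1/ε.
Take N_0 = 1/ε. If u > N_0 then |(-4u - 6)/(4u + 2) + 1| < 1/u < ε.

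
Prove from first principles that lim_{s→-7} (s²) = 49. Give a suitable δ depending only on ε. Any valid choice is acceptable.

δ = min(1, ε/15)

Let ε > 0. We seek δ > 0 with 0 < |s + 7| < δ ⇒ |s² − 49| < ε.
Factor: s² − 49 = (s + 7)(s - 7), so |s² − 49| = |s + 7|·|s - 7|.
Restrict δ ≤ 1. Then |s + 7| < 1 gives |s| < 8, so by the triangle inequality |s - 7| ≤ 8 + 7 = 15.
Hence |s² − 49| ≤ 15|s + 7|, which is < ε once |s + 7| < ε/15.
Take δ = min(1, ε/15). If 0 < |s + 7| < δ then both bounds hold and |s² − 49| ≤ 15|s + 7| < 15·(ε/15) = ε.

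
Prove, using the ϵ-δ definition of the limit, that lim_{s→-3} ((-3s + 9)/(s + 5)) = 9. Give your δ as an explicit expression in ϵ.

δ = min(1, (1/12)ϵ)

Suppose ϵ > 0. We want δ > 0 with 0 < |s + 3| < δ ⇒ |(-3s + 9)/(s + 5) − 9| < ϵ.
Combining over a common denominator, (-3s + 9)/(s + 5) − 9 = [(-3s + 9)·2 − 18·(s + 5)] / [2·(s + 5)] = -24(s + 3) / (2(s + 5)).
So |(-3s + 9)/(s + 5) − 9| = 24|s + 3| / (2·|s + 5|).
Require δ ≤ 1, so |s + 5| ≥ |2| − |s + 3| > 2 − 1 = 1.
Hence |(-3s + 9)/(s + 5) − 9| < 24|s + 3|/(2·1) = 12|s + 3|, which is < ϵ once |s + 3| < (1/12)ϵ.
Take δ = min(1, (1/12)ϵ). Then 0 < |s + 3| < δ forces both bounds, so |(-3s + 9)/(s + 5) − 9| < ϵ.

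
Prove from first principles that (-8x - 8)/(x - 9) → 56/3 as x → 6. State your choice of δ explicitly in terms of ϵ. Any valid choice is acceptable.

Let ϵ > 0 be given. We want δ > 0 with 0 < |x − 6| < δ ⇒ |(-8x - 8)/(x - 9) − (56/3)| < ϵ.
Combining over a common denominator, (-8x - 8)/(x - 9) − (56/3) = [(-8x - 8)·(-3) − (-56)·(x - 9)] / [(-3)·(x - 9)] = 80(x − 6) / ((-3)(x - 9)).
So |(-8x - 8)/(x - 9) − (56/3)| = 80|x − 6| / (3·|x − 9|).
Restrict δ ≤ 3/2. Then |x − 6| < 3/2 gives |x − 9| = |(x − 6) + (-3)| ≥ 3 − 3/2 = 3/2.
Hence |(-8x - 8)/(x - 9) − (56/3)| < 80|x − 6|/(3·(3/2)) = (160/9)|x − 6|, which is < ϵ once |x − 6| < (9/160)ϵ.
Take δ = min(3/2, (9/160)ϵ). Then 0 < |x − 6| < δ forces both bounds, so |(-8x - 8)/(x - 9) − (56/3)| < ϵ.

δ = min(3/2, (9/160)ϵ)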